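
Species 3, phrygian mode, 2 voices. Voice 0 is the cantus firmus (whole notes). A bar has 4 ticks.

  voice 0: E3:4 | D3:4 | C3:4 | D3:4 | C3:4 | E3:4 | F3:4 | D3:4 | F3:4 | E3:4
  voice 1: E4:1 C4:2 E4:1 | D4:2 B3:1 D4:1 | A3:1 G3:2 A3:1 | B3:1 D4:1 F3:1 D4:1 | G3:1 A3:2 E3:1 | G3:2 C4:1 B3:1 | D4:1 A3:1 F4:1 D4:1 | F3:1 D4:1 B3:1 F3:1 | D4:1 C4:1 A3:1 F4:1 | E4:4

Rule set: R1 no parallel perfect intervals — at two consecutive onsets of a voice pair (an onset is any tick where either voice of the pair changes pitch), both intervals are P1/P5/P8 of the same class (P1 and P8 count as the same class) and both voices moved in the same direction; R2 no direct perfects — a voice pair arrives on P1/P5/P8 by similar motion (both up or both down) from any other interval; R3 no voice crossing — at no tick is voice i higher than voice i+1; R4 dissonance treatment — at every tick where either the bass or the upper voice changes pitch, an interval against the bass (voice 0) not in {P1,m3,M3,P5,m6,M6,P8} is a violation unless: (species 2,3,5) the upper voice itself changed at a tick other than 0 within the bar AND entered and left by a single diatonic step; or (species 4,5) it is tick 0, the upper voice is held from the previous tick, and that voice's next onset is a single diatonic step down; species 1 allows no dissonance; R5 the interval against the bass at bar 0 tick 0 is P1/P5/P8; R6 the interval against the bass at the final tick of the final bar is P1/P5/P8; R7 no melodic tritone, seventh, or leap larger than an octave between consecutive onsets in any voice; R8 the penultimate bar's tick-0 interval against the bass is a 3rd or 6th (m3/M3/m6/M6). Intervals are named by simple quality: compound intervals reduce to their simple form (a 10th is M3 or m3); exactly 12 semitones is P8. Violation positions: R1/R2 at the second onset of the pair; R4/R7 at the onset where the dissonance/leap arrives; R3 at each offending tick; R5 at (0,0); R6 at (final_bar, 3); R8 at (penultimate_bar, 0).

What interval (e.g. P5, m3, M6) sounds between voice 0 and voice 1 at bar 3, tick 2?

m3

voice 0=D3 voice 1=F3 -> m3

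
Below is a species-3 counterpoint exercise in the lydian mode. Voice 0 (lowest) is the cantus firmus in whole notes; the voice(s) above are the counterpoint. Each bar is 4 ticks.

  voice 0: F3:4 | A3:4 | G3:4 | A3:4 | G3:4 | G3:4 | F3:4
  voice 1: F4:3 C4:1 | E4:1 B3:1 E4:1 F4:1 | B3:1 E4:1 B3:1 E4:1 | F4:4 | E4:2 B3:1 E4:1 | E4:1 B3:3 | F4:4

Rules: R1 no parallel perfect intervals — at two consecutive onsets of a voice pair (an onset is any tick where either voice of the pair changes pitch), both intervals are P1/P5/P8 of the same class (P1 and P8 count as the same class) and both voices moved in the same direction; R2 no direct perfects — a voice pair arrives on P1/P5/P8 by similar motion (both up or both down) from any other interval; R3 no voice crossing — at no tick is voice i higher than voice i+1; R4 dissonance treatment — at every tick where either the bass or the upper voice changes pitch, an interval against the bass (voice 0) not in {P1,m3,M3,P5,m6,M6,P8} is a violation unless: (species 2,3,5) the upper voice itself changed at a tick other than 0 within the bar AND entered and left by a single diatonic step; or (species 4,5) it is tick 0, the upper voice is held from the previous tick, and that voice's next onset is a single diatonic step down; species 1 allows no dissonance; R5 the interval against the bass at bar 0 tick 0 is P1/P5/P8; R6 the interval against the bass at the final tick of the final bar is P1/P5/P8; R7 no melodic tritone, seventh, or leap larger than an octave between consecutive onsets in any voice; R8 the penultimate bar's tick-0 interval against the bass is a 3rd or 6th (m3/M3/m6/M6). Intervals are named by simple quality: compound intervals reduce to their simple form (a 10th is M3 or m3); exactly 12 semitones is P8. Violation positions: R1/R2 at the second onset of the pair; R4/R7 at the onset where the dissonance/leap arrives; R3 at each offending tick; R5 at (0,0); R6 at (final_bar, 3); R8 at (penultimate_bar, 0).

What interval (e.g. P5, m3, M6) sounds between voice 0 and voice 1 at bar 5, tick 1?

voice 0=G3 voice 1=B3 -> M3

M3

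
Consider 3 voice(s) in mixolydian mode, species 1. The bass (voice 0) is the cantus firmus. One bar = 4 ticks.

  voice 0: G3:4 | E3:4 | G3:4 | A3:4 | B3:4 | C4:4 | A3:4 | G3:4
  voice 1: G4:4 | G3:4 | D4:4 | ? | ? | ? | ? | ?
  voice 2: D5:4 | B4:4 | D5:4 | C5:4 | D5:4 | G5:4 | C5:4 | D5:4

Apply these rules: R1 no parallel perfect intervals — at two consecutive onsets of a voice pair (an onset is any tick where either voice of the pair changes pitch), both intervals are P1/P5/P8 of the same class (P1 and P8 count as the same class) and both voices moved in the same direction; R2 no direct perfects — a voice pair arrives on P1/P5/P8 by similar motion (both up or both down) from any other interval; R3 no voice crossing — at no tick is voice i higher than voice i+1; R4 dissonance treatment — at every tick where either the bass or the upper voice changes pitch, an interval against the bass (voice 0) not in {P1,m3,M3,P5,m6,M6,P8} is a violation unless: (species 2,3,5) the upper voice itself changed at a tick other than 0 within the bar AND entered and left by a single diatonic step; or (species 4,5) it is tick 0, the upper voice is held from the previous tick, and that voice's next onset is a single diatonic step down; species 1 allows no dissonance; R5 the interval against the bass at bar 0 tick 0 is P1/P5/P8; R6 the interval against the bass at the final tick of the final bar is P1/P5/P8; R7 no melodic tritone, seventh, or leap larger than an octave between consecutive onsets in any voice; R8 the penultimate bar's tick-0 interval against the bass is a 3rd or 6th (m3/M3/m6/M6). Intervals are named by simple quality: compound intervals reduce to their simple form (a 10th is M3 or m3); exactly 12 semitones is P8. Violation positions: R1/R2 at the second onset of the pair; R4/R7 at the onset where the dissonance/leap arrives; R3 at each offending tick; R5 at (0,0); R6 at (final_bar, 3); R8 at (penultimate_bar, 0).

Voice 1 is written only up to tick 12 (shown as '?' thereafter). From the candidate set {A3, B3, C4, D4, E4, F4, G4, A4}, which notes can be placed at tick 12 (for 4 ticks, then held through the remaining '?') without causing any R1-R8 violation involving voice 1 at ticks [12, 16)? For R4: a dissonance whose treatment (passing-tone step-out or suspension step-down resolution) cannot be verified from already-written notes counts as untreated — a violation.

{A3, F4}

A3: legal
B3: violates R4
C4: violates R1
D4: violates R4
E4: violates R1
F4: legal
G4: violates R4
A4: violates R2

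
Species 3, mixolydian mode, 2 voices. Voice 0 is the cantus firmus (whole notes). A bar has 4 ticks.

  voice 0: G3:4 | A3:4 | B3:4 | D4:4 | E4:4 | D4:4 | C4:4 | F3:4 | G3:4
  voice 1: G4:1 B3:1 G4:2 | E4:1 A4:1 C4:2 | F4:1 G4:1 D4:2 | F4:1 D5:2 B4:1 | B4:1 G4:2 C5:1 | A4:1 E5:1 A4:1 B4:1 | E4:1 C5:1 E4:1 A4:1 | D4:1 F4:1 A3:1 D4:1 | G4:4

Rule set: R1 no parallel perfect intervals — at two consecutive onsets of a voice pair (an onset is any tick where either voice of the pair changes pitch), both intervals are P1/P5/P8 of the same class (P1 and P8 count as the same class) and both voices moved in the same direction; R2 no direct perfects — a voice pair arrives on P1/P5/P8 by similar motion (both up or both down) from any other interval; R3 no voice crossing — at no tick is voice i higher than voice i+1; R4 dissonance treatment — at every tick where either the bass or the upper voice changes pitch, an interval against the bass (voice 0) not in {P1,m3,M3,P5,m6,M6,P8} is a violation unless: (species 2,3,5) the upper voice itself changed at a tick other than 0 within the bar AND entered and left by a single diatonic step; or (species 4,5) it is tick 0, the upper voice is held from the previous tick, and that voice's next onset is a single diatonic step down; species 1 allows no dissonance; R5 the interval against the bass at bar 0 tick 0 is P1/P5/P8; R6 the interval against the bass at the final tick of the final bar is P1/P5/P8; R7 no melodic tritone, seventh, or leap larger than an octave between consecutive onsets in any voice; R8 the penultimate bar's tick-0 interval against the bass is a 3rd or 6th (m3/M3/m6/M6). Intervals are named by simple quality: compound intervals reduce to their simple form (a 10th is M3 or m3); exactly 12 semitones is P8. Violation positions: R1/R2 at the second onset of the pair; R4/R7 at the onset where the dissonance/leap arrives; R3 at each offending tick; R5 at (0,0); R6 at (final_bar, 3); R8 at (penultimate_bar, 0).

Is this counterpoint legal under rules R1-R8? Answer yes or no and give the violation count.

No (4 violations)

bar 0: v0=G3 v1=G4 (P8)
bar 1: v0=A3 v1=E4 (P5)
bar 2: v0=B3 v1=F4 (TT)
bar 3: v0=D4 v1=F4 (m3)
bar 4: v0=E4 v1=B4 (P5)
bar 5: v0=D4 v1=A4 (P5)
bar 6: v0=C4 v1=E4 (M3)
bar 7: v0=F3 v1=D4 (M6)
bar 8: v0=G3 v1=G4 (P8)
  R4 @ bar2.0: B3/F4 TT untreated
  R2 @ bar5.0: E4/C5 m6 -> D4/A4 P5 similar
  R4 @ bar5.1: D4/E5 M2 untreated
  R2 @ bar8.0: F3/D4 M6 -> G3/G4 P8 similar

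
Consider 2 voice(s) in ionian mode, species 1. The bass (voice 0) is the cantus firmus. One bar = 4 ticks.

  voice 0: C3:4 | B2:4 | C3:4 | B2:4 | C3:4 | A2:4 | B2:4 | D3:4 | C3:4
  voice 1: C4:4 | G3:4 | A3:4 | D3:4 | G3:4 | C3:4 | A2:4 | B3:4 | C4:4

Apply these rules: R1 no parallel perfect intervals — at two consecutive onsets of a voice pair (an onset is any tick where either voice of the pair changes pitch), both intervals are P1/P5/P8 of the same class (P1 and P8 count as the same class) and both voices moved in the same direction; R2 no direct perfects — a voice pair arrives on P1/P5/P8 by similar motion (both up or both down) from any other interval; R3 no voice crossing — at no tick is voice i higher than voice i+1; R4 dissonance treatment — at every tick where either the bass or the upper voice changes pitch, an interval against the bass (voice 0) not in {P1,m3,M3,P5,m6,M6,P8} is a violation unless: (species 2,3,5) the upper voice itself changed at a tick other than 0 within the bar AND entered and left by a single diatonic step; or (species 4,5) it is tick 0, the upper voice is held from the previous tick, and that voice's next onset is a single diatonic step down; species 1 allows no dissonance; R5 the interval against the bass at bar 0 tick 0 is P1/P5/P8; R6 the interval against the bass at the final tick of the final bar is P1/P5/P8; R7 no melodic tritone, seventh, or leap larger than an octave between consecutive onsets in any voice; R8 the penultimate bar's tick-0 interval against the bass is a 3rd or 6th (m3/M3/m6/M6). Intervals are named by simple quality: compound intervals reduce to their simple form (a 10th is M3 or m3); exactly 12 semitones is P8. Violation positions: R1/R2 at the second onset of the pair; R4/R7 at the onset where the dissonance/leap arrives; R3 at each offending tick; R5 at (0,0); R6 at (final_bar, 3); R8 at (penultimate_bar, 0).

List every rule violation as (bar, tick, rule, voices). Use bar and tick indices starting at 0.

(4, 0, R2, (0, 1))
(6, 0, R3, (0, 1))
(6, 0, R4, (0, 1))
(6, 1, R3, (0, 1))
(6, 2, R3, (0, 1))
(6, 3, R3, (0, 1))
(7, 0, R7, (1,))

bar 0: v0=C3 v1=C4 downbeat P8
bar 1: v0=B2 v1=G3 downbeat m6
bar 2: v0=C3 v1=A3 downbeat M6
bar 3: v0=B2 v1=D3 downbeat m3
bar 4: v0=C3 v1=G3 downbeat P5
bar 5: v0=A2 v1=C3 downbeat m3
bar 6: v0=B2 v1=A2 downbeat M2
bar 7: v0=D3 v1=B3 downbeat M6
bar 8: v0=C3 v1=C4 downbeat P8
  -> R2 @ bar 4 tick 0 v(0, 1): B2/D3 m3 -> C3/G3 P5 similar
  -> R3 @ bar 6 tick 0 v(0, 1): B2 above A2
  -> R4 @ bar 6 tick 0 v(0, 1): B2/A2 M2 untreated
  -> R3 @ bar 6 tick 1 v(0, 1): B2 above A2
  -> R3 @ bar 6 tick 2 v(0, 1): B2 above A2
  -> R3 @ bar 6 tick 3 v(0, 1): B2 above A2
  -> R7 @ bar 7 tick 0 v(1,): A2->B3 leap 14st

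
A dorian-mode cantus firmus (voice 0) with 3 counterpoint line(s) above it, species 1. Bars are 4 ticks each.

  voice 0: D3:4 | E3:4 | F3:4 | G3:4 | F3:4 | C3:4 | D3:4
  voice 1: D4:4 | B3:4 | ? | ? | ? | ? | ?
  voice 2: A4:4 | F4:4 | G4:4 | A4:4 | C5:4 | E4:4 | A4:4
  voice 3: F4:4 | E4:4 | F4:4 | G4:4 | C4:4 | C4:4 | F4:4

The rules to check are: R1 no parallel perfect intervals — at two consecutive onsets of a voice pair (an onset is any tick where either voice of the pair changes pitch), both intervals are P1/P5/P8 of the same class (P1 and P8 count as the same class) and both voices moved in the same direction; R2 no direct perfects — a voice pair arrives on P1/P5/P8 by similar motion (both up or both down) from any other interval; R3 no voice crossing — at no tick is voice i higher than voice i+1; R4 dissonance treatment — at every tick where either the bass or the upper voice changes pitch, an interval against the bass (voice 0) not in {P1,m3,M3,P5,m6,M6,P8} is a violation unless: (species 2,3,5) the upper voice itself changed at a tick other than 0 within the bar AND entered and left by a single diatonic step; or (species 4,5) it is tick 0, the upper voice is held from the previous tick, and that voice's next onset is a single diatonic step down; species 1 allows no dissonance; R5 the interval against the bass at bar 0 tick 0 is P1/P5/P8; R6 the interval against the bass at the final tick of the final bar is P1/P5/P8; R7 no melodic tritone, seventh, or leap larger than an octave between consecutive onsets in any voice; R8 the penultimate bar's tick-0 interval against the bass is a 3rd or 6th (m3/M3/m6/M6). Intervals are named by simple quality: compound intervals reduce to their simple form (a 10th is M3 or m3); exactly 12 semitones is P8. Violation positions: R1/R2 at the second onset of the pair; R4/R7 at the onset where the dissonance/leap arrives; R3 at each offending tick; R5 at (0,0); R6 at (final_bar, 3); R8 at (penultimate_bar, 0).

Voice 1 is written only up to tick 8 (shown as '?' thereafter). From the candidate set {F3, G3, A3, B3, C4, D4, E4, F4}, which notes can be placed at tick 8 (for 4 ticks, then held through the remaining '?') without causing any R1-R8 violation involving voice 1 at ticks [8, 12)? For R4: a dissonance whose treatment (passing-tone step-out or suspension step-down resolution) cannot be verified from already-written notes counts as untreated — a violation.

F3: violates R7
G3: violates R4
A3: legal
B3: violates R4
C4: violates R1,R2
D4: legal
E4: violates R4
F4: violates R2,R7

{A3, D4}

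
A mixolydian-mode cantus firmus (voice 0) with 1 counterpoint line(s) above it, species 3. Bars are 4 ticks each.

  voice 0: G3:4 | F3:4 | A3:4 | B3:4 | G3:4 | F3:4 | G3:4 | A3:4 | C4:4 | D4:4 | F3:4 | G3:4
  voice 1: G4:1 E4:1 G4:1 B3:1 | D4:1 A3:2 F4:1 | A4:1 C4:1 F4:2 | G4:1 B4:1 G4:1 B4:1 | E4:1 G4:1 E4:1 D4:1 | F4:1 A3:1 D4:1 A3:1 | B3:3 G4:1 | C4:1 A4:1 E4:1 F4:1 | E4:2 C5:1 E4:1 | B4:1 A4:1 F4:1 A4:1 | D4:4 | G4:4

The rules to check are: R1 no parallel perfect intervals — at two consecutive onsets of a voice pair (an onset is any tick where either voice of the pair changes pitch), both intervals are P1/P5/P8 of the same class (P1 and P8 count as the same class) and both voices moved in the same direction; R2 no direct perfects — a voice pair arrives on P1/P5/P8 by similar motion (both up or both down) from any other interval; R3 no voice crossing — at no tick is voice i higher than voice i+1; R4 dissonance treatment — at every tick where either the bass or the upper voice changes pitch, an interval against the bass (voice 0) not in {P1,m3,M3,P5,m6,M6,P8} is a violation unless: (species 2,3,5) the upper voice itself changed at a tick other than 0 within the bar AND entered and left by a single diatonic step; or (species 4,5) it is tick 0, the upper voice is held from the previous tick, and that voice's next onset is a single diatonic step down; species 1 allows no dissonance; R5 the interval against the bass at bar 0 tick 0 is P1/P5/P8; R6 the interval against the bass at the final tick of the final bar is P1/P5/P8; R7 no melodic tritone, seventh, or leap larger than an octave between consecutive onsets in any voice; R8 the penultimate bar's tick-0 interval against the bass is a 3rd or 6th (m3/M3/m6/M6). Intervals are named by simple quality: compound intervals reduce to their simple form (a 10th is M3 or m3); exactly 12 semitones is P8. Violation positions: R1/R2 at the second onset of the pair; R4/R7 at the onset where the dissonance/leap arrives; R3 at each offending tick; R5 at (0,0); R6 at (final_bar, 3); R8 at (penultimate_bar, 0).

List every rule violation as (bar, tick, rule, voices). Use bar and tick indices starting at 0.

bar 0: v0=G3 v1=G4 downbeat P8
bar 1: v0=F3 v1=D4 downbeat M6
bar 2: v0=A3 v1=A4 downbeat P8
bar 3: v0=B3 v1=G4 downbeat m6
bar 4: v0=G3 v1=E4 downbeat M6
bar 5: v0=F3 v1=F4 downbeat P8
bar 6: v0=G3 v1=B3 downbeat M3
bar 7: v0=A3 v1=C4 downbeat m3
bar 8: v0=C4 v1=E4 downbeat M3
bar 9: v0=D4 v1=B4 downbeat M6
bar 10: v0=F3 v1=D4 downbeat M6
bar 11: v0=G3 v1=G4 downbeat P8
  -> R1 @ bar 2 tick 0 v(0, 1): F3/F4 P8 -> A3/A4 P8 similar
  -> R2 @ bar 11 tick 0 v(0, 1): F3/D4 M6 -> G3/G4 P8 similar

(2, 0, R1, (0, 1))
(11, 0, R2, (0, 1))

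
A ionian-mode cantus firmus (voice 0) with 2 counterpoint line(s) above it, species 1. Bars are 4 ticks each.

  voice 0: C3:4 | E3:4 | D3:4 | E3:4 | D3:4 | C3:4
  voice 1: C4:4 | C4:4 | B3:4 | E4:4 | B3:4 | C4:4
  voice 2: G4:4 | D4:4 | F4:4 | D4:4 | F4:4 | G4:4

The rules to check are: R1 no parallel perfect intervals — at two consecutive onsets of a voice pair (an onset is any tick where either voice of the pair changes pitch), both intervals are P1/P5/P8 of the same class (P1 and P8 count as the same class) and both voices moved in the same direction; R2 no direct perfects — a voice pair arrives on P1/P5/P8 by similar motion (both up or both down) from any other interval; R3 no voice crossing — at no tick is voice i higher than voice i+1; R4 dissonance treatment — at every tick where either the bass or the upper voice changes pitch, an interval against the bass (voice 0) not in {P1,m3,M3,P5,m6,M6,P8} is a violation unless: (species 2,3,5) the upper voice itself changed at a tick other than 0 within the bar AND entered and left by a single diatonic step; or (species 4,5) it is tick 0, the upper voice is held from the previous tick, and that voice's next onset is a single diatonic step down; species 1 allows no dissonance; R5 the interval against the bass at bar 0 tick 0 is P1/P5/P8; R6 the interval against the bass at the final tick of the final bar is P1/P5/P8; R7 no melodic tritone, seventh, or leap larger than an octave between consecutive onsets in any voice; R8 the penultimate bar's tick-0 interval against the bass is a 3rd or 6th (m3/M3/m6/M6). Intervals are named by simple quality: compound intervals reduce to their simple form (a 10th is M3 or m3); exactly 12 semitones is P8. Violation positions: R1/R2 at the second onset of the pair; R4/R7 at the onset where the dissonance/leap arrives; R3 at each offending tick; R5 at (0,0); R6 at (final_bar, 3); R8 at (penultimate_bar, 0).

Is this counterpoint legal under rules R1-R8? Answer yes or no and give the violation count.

No (8 violations)

bar 0: v0=C3 v1=C4 v2=G4 (P5)
bar 1: v0=E3 v1=C4 v2=D4 (m7)
bar 2: v0=D3 v1=B3 v2=F4 (m3)
bar 3: v0=E3 v1=E4 v2=D4 (m7)
bar 4: v0=D3 v1=B3 v2=F4 (m3)
bar 5: v0=C3 v1=C4 v2=G4 (P5)
  R4 @ bar1.0: E3/D4 m7 untreated
  R2 @ bar3.0: D3/B3 M6 -> E3/E4 P8 similar
  R3 @ bar3.0: E4 above D4
  R4 @ bar3.0: E3/D4 m7 untreated
  R3 @ bar3.1: E4 above D4
  R3 @ bar3.2: E4 above D4
  R3 @ bar3.3: E4 above D4
  R2 @ bar5.0: B3/F4 TT -> C4/G4 P5 similar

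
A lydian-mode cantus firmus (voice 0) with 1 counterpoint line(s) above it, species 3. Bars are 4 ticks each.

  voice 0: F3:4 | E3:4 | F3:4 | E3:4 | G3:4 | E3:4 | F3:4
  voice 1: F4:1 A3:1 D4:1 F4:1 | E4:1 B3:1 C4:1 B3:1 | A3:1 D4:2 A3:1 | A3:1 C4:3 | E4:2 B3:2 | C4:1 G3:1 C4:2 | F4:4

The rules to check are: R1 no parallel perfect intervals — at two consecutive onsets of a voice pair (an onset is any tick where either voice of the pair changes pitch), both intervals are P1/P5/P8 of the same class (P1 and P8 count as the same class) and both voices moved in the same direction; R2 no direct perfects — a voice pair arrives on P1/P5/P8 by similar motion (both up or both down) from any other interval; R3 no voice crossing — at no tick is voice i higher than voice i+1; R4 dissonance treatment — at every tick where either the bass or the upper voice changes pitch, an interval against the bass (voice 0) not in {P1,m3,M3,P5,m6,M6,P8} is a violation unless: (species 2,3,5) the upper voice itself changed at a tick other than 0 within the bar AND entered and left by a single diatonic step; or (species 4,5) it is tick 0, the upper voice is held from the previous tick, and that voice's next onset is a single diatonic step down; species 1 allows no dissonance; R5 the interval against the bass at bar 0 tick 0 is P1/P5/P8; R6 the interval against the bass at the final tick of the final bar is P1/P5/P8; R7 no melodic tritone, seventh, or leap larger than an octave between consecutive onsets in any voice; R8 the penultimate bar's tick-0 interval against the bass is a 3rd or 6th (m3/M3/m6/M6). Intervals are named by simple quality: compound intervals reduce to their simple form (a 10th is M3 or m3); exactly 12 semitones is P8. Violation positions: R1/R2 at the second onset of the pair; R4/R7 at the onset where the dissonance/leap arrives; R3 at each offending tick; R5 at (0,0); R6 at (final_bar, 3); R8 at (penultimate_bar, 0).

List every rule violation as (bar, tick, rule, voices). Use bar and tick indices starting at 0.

(1, 0, R1, (0, 1))
(3, 0, R4, (0, 1))
(6, 0, R2, (0, 1))

bar 0: v0=F3 v1=F4 downbeat P8
bar 1: v0=E3 v1=E4 downbeat P8
bar 2: v0=F3 v1=A3 downbeat M3
bar 3: v0=E3 v1=A3 downbeat P4
bar 4: v0=G3 v1=E4 downbeat M6
bar 5: v0=E3 v1=C4 downbeat m6
bar 6: v0=F3 v1=F4 downbeat P8
  -> R1 @ bar 1 tick 0 v(0, 1): F3/F4 P8 -> E3/E4 P8 similar
  -> R4 @ bar 3 tick 0 v(0, 1): E3/A3 P4 untreated
  -> R2 @ bar 6 tick 0 v(0, 1): E3/C4 m6 -> F3/F4 P8 similar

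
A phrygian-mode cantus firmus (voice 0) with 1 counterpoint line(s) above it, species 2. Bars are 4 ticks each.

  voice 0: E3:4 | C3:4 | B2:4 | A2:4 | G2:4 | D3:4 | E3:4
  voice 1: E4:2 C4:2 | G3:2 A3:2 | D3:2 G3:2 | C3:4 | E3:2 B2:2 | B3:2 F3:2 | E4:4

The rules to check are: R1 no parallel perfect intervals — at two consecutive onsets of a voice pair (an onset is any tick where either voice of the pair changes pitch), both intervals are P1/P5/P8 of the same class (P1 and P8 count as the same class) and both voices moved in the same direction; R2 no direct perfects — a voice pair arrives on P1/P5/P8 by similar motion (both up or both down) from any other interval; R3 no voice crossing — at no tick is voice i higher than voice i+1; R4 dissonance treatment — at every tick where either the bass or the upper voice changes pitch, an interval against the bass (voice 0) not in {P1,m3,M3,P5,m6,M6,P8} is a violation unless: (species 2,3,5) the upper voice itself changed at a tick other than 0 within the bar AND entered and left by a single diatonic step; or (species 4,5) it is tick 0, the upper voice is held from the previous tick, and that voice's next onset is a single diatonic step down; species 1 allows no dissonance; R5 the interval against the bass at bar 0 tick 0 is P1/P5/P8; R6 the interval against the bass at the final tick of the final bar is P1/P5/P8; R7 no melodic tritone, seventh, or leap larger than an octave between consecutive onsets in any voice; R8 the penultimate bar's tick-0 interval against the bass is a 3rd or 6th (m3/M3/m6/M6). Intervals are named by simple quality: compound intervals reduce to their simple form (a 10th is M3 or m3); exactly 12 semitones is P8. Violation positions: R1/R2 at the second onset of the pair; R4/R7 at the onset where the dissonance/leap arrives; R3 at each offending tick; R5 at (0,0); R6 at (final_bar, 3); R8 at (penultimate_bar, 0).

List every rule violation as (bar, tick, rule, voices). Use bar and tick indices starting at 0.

(1, 0, R2, (0, 1))
(5, 2, R7, (1,))
(6, 0, R2, (0, 1))
(6, 0, R7, (1,))

bar 0: v0=E3 v1=E4 downbeat P8
bar 1: v0=C3 v1=G3 downbeat P5
bar 2: v0=B2 v1=D3 downbeat m3
bar 3: v0=A2 v1=C3 downbeat m3
bar 4: v0=G2 v1=E3 downbeat M6
bar 5: v0=D3 v1=B3 downbeat M6
bar 6: v0=E3 v1=E4 downbeat P8
  -> R2 @ bar 1 tick 0 v(0, 1): E3/C4 m6 -> C3/G3 P5 similar
  -> R7 @ bar 5 tick 2 v(1,): B3->F3 leap 6st
  -> R2 @ bar 6 tick 0 v(0, 1): D3/F3 m3 -> E3/E4 P8 similar
  -> R7 @ bar 6 tick 0 v(1,): F3->E4 leap 11st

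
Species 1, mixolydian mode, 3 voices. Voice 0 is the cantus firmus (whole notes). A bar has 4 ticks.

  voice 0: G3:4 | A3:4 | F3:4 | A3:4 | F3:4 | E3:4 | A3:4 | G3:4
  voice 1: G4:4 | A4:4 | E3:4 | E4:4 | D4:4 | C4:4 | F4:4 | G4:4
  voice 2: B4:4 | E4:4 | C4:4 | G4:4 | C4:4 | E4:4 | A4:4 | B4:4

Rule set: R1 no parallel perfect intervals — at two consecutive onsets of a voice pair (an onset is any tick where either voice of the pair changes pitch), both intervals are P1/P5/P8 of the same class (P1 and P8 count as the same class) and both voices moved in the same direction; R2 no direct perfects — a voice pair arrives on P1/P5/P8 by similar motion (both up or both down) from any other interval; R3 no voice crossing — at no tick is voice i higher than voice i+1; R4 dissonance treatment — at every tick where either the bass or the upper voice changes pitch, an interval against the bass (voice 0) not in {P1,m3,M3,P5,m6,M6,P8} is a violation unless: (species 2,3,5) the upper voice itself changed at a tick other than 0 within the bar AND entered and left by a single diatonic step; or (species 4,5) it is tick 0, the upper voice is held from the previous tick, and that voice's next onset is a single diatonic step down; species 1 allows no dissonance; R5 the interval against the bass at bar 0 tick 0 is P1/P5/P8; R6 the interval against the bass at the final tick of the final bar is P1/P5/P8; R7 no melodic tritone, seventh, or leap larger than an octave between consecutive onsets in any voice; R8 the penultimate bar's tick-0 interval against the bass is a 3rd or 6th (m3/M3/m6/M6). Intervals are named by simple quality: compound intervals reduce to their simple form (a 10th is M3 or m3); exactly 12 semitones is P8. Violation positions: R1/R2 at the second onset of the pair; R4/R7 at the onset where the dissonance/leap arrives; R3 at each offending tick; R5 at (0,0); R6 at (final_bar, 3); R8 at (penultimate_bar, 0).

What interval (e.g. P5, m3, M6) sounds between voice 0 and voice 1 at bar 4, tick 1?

M6

voice 0=F3 voice 1=D4 -> M6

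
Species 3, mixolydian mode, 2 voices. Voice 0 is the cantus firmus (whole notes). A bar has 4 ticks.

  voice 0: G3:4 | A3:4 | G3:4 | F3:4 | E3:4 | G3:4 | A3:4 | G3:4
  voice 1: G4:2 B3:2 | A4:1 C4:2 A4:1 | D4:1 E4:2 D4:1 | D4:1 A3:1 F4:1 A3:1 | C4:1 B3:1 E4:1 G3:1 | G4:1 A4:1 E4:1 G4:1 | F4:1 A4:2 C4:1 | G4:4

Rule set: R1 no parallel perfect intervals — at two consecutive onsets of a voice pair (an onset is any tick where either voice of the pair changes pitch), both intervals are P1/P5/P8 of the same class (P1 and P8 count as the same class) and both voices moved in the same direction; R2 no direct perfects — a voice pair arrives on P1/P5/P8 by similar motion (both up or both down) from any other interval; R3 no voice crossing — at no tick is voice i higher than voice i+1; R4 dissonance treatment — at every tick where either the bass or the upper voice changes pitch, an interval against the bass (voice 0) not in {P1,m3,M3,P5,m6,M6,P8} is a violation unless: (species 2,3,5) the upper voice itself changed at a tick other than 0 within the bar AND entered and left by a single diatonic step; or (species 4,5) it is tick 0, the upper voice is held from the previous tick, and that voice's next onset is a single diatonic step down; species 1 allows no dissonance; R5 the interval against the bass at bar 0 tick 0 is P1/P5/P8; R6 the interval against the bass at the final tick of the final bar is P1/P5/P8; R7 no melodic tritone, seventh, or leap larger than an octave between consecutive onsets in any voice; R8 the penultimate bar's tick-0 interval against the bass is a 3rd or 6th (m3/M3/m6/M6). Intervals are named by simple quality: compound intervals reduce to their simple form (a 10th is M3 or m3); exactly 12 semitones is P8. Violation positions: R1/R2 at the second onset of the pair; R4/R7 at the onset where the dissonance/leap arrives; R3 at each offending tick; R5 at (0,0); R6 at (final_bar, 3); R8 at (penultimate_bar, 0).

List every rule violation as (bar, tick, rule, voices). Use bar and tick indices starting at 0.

bar 0: v0=G3 v1=G4 downbeat P8
bar 1: v0=A3 v1=A4 downbeat P8
bar 2: v0=G3 v1=D4 downbeat P5
bar 3: v0=F3 v1=D4 downbeat M6
bar 4: v0=E3 v1=C4 downbeat m6
bar 5: v0=G3 v1=G4 downbeat P8
bar 6: v0=A3 v1=F4 downbeat m6
bar 7: v0=G3 v1=G4 downbeat P8
  -> R2 @ bar 1 tick 0 v(0, 1): G3/B3 M3 -> A3/A4 P8 similar
  -> R7 @ bar 1 tick 0 v(1,): B3->A4 leap 10st
  -> R2 @ bar 2 tick 0 v(0, 1): A3/A4 P8 -> G3/D4 P5 similar
  -> R2 @ bar 5 tick 0 v(0, 1): E3/G3 m3 -> G3/G4 P8 similar
  -> R4 @ bar 5 tick 1 v(0, 1): G3/A4 M2 untreated

(1, 0, R2, (0, 1))
(1, 0, R7, (1,))
(2, 0, R2, (0, 1))
(5, 0, R2, (0, 1))
(5, 1, R4, (0, 1))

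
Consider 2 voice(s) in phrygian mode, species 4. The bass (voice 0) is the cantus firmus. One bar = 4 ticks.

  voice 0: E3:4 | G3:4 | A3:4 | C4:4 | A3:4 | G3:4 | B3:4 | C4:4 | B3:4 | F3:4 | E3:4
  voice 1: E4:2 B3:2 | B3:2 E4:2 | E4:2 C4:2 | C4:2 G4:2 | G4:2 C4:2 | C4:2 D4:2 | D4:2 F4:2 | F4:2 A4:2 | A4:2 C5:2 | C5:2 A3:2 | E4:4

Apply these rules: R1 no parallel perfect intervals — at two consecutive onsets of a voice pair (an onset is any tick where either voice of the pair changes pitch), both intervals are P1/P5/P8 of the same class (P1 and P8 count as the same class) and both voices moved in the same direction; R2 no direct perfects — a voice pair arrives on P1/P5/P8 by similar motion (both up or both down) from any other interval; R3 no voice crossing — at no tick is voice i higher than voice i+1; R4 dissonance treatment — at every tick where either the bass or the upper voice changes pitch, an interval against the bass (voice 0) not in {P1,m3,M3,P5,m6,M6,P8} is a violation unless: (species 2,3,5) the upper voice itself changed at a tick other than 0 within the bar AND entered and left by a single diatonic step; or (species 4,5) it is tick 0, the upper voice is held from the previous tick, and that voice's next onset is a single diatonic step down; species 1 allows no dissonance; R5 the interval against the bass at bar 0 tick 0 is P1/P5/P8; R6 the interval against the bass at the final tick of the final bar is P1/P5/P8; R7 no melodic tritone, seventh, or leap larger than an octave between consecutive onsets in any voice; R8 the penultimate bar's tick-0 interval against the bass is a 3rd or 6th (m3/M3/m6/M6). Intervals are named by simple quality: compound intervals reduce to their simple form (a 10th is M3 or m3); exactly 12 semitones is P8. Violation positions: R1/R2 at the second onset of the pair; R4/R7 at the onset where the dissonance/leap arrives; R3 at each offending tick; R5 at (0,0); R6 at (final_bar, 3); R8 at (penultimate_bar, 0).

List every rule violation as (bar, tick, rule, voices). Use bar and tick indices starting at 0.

bar 0: v0=E3 v1=E4 downbeat P8
bar 1: v0=G3 v1=B3 downbeat M3
bar 2: v0=A3 v1=E4 downbeat P5
bar 3: v0=C4 v1=C4 downbeat P1
bar 4: v0=A3 v1=G4 downbeat m7
bar 5: v0=G3 v1=C4 downbeat P4
bar 6: v0=B3 v1=D4 downbeat m3
bar 7: v0=C4 v1=F4 downbeat P4
bar 8: v0=B3 v1=A4 downbeat m7
bar 9: v0=F3 v1=C5 downbeat P5
bar 10: v0=E3 v1=E4 downbeat P8
  -> R4 @ bar 4 tick 0 v(0, 1): A3/G4 m7 untreated
  -> R4 @ bar 5 tick 0 v(0, 1): G3/C4 P4 untreated
  -> R4 @ bar 6 tick 2 v(0, 1): B3/F4 TT untreated
  -> R4 @ bar 7 tick 0 v(0, 1): C4/F4 P4 untreated
  -> R4 @ bar 8 tick 0 v(0, 1): B3/A4 m7 untreated
  -> R4 @ bar 8 tick 2 v(0, 1): B3/C5 m2 untreated
  -> R7 @ bar 9 tick 0 v(0,): B3->F3 leap 6st
  -> R8 @ bar 9 tick 0 v(0, 1): penult P5 not 3rd/6th
  -> R7 @ bar 9 tick 2 v(1,): C5->A3 leap 15st

(4, 0, R4, (0, 1))
(5, 0, R4, (0, 1))
(6, 2, R4, (0, 1))
(7, 0, R4, (0, 1))
(8, 0, R4, (0, 1))
(8, 2, R4, (0, 1))
(9, 0, R7, (0,))
(9, 0, R8, (0, 1))
(9, 2, R7, (1,))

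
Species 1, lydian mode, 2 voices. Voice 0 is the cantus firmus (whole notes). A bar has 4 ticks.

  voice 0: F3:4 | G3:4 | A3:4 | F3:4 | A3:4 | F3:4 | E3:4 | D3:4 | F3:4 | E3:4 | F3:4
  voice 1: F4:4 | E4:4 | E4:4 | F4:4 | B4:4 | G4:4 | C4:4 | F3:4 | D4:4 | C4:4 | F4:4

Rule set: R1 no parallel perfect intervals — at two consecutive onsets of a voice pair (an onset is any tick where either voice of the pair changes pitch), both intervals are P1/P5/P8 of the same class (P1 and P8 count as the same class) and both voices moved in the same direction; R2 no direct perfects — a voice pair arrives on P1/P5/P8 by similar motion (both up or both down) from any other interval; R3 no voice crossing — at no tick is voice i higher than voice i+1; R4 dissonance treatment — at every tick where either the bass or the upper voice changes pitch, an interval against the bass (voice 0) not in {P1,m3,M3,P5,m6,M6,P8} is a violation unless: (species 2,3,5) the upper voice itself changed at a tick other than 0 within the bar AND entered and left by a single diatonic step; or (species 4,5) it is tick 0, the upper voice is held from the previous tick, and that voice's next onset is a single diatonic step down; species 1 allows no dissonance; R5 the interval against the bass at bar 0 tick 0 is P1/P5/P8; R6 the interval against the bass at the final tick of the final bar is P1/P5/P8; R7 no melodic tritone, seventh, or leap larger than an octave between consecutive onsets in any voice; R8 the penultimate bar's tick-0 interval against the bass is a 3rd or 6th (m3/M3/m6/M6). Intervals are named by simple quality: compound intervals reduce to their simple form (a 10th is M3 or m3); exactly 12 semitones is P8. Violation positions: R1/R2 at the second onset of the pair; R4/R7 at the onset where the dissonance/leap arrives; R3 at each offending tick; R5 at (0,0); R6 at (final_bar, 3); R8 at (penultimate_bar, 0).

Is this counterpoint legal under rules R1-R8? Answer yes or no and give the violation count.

bar 0: v0=F3 v1=F4 (P8)
bar 1: v0=G3 v1=E4 (M6)
bar 2: v0=A3 v1=E4 (P5)
bar 3: v0=F3 v1=F4 (P8)
bar 4: v0=A3 v1=B4 (M2)
bar 5: v0=F3 v1=G4 (M2)
bar 6: v0=E3 v1=C4 (m6)
bar 7: v0=D3 v1=F3 (m3)
bar 8: v0=F3 v1=D4 (M6)
bar 9: v0=E3 v1=C4 (m6)
bar 10: v0=F3 v1=F4 (P8)
  R4 @ bar4.0: A3/B4 M2 untreated
  R7 @ bar4.0: F4->B4 leap 6st
  R4 @ bar5.0: F3/G4 M2 untreated
  R2 @ bar10.0: E3/C4 m6 -> F3/F4 P8 similar

No (4 violations)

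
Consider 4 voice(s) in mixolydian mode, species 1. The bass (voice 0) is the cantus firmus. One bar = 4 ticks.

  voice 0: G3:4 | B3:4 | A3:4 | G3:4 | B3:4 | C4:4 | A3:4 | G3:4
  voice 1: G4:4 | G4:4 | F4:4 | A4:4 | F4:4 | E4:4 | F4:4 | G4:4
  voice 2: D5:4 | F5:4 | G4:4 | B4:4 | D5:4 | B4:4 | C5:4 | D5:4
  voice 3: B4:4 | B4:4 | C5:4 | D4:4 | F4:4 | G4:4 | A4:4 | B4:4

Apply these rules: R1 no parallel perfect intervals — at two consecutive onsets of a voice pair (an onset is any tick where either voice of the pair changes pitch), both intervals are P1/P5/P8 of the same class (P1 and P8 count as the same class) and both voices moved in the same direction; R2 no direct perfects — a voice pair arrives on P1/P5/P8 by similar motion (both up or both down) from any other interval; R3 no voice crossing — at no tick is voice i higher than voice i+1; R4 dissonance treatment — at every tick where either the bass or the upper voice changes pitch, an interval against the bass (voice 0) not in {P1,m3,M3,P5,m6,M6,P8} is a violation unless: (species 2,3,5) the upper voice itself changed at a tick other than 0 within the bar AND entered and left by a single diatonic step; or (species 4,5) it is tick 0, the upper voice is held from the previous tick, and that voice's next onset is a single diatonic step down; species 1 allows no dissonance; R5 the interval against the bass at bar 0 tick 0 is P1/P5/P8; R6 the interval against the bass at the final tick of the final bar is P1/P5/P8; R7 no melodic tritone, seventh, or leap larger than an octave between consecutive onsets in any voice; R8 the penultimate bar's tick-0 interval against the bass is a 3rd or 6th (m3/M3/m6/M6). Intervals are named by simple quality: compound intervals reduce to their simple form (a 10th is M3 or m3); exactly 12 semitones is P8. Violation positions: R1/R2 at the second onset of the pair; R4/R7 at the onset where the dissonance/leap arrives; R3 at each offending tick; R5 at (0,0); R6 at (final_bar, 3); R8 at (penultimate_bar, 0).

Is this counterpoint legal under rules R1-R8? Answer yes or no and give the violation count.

No (44 violations)

bar 0: v0=G3 v1=G4 v2=D5 v3=B4 (M3)
bar 1: v0=B3 v1=G4 v2=F5 v3=B4 (P8)
bar 2: v0=A3 v1=F4 v2=G4 v3=C5 (m3)
bar 3: v0=G3 v1=A4 v2=B4 v3=D4 (P5)
bar 4: v0=B3 v1=F4 v2=D5 v3=F4 (TT)
bar 5: v0=C4 v1=E4 v2=B4 v3=G4 (P5)
bar 6: v0=A3 v1=F4 v2=C5 v3=A4 (P8)
bar 7: v0=G3 v1=G4 v2=D5 v3=B4 (M3)
  R3 @ bar0.0: D5 above B4
  R5 @ bar0.0: opens on M3
  R3 @ bar0.1: D5 above B4
  R3 @ bar0.2: D5 above B4
  R3 @ bar0.3: D5 above B4
  R3 @ bar1.0: F5 above B4
  R4 @ bar1.0: B3/F5 TT untreated
  R3 @ bar1.1: F5 above B4
  R3 @ bar1.2: F5 above B4
  R3 @ bar1.3: F5 above B4
  R4 @ bar2.0: A3/G4 m7 untreated
  R7 @ bar2.0: F5->G4 leap 10st
  R2 @ bar3.0: A3/C5 m3 -> G3/D4 P5 similar
  R3 @ bar3.0: B4 above D4
  R4 @ bar3.0: G3/A4 M2 untreated
  R7 @ bar3.0: C5->D4 leap 10st
  R3 @ bar3.1: B4 above D4
  R3 @ bar3.2: B4 above D4
  R3 @ bar3.3: B4 above D4
  R3 @ bar4.0: D5 above F4
  R4 @ bar4.0: B3/F4 TT untreated
  R4 @ bar4.0: B3/F4 TT untreated
  R3 @ bar4.1: D5 above F4
  R3 @ bar4.2: D5 above F4
  R3 @ bar4.3: D5 above F4
  R2 @ bar5.0: B3/F4 TT -> C4/G4 P5 similar
  R2 @ bar5.0: F4/D5 M6 -> E4/B4 P5 similar
  R3 @ bar5.0: B4 above G4
  R4 @ bar5.0: C4/B4 M7 untreated
  R3 @ bar5.1: B4 above G4
  R3 @ bar5.2: B4 above G4
  R3 @ bar5.3: B4 above G4
  R1 @ bar6.0: E4/B4 P5 -> F4/C5 P5 similar
  R3 @ bar6.0: C5 above A4
  R8 @ bar6.0: penult P8 not 3rd/6th
  R3 @ bar6.1: C5 above A4
  R3 @ bar6.2: C5 above A4
  R3 @ bar6.3: C5 above A4
  R1 @ bar7.0: F4/C5 P5 -> G4/D5 P5 similar
  R3 @ bar7.0: D5 above B4
  R3 @ bar7.1: D5 above B4
  R3 @ bar7.2: D5 above B4
  R3 @ bar7.3: D5 above B4
  R6 @ bar7.3: closes on M3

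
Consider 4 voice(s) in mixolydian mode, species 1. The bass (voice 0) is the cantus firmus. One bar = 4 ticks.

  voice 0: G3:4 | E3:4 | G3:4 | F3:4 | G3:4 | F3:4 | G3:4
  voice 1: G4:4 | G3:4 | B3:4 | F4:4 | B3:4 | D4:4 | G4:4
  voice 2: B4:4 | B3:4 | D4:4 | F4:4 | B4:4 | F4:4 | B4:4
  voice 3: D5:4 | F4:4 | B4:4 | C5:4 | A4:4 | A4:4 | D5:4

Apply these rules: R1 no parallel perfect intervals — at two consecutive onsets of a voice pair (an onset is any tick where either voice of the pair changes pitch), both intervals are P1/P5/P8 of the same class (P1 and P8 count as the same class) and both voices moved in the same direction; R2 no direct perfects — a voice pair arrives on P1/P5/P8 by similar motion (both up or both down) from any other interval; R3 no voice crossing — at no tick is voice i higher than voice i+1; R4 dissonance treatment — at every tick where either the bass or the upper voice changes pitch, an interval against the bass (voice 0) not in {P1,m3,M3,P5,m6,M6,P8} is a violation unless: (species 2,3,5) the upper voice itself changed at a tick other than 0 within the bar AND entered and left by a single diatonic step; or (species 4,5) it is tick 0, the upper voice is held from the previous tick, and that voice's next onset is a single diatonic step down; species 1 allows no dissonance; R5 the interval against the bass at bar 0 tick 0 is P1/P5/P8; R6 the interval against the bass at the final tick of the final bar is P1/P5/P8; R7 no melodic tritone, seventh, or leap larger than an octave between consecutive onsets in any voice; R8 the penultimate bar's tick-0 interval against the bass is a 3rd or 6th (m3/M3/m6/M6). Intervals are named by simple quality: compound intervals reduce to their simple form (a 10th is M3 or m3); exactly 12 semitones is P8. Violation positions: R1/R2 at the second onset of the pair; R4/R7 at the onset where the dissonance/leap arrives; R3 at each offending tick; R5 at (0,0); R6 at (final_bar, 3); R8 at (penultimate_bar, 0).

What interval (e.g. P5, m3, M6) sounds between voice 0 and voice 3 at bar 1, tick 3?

voice 0=E3 voice 3=F4 -> m2

m2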